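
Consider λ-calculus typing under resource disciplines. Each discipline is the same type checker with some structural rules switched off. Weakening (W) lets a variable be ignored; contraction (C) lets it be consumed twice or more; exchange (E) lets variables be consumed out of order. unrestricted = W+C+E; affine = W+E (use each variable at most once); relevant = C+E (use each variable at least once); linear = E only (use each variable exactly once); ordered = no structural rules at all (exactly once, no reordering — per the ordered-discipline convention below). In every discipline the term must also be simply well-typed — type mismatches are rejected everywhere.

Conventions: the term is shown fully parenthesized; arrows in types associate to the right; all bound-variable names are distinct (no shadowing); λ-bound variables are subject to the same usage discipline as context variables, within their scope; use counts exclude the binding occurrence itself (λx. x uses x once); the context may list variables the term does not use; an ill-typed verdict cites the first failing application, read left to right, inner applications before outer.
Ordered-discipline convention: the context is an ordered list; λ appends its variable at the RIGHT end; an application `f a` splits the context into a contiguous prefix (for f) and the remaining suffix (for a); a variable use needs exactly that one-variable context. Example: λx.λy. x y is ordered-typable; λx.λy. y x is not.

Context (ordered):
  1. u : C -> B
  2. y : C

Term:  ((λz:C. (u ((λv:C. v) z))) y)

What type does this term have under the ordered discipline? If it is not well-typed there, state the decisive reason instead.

term : B
usage: u: 1×; y: 1×; z (λ-bound): 1×; v (λ-bound): 1×
left-to-right use order: u, v, z, y
typing: the term checks, with type B
summary: ordered ✓; linear ✓; affine ✓; relevant ✓; unrestricted ✓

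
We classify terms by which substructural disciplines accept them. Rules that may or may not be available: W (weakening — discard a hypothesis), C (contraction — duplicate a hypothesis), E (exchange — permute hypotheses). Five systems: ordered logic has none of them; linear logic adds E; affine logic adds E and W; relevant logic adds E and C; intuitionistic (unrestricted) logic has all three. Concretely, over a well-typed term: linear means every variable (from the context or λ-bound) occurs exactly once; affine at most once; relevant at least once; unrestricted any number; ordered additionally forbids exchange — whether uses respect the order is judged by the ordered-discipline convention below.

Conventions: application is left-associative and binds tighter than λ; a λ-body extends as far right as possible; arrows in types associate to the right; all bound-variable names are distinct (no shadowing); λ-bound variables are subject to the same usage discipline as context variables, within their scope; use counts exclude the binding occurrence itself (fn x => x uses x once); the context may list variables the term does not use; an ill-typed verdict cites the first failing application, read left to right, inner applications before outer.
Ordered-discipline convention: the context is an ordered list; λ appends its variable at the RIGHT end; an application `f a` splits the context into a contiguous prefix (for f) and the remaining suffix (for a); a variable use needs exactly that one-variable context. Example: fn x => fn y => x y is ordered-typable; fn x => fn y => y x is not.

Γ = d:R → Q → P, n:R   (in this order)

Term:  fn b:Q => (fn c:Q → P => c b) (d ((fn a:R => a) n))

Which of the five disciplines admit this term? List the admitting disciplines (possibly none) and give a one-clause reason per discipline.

accepted by: linear, affine, relevant, unrestricted
variable uses: d: 1×; n: 1×; b (bound): 1×; c (bound): 1×; a (bound): 1×
order of uses: c, b, d, a, n
typing: ✓ — Q → P
ordered ✗ (no contiguous prefix/suffix split fits c, b, d, a, n)
linear ✓ (exactly-once usage across d, n, b, c, a)
affine ✓ (d, n, b, c, a: no repeats, contraction unneeded)
relevant ✓ (d, n, b, c, a: all used, weakening unneeded)
unrestricted ✓ (well-typed at Q → P; no restrictions here)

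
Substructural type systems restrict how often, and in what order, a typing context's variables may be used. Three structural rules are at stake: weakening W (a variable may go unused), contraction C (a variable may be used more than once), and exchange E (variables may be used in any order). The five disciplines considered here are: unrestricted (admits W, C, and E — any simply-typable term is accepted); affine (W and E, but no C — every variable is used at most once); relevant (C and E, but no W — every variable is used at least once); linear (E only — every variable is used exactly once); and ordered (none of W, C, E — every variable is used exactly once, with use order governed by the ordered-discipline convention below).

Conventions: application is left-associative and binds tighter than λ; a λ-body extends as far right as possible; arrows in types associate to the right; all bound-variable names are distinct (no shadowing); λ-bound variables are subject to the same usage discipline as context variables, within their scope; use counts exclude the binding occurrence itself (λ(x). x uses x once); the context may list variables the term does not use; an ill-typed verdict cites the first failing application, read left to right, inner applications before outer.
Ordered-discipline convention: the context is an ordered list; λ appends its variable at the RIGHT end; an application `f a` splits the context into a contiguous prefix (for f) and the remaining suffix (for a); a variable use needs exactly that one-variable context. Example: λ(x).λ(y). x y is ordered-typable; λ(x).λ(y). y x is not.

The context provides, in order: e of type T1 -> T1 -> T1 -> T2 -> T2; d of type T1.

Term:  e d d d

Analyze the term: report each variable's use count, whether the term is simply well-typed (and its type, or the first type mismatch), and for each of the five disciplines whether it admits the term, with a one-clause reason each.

use counts: e: 1; d: 3
uses in reading order: e, d, d, d
typing: well-typed — term : T2 -> T2
ordered: ✗ — needs contraction — d ×3
linear: ✗ — needs contraction — d ×3
affine: ✗ — needs contraction — d ×3
relevant: ✓ — none of e, d goes unused
unrestricted: ✓ — type-checks (T2 -> T2) and nothing is barred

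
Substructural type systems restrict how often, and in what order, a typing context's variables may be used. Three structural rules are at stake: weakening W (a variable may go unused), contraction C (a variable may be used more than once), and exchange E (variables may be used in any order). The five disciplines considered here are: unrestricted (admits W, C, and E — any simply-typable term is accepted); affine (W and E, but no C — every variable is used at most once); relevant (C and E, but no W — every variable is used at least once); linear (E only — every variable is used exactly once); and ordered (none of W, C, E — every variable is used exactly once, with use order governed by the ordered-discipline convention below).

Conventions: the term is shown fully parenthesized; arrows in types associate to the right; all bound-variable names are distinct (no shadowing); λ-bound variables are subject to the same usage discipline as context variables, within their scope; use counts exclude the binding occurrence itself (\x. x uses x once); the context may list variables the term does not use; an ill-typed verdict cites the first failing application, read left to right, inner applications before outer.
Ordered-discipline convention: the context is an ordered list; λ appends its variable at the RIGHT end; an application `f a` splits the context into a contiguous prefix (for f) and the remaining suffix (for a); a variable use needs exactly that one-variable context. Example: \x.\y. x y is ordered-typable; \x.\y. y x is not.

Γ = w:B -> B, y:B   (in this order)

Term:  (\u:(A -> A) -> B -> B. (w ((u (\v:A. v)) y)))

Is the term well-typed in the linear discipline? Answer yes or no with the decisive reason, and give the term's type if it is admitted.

yes — w, y, u, v: one use apiece; term : ((A -> A) -> B -> B) -> B
counts: w: 1, y: 1, u [bound]: 1, v [bound]: 1
order of uses: w, u, v, y
typing: well-typed — term : ((A -> A) -> B -> B) -> B
across the five disciplines: ordered ✗ · linear ✓ · affine ✓ · relevant ✓ · unrestricted ✓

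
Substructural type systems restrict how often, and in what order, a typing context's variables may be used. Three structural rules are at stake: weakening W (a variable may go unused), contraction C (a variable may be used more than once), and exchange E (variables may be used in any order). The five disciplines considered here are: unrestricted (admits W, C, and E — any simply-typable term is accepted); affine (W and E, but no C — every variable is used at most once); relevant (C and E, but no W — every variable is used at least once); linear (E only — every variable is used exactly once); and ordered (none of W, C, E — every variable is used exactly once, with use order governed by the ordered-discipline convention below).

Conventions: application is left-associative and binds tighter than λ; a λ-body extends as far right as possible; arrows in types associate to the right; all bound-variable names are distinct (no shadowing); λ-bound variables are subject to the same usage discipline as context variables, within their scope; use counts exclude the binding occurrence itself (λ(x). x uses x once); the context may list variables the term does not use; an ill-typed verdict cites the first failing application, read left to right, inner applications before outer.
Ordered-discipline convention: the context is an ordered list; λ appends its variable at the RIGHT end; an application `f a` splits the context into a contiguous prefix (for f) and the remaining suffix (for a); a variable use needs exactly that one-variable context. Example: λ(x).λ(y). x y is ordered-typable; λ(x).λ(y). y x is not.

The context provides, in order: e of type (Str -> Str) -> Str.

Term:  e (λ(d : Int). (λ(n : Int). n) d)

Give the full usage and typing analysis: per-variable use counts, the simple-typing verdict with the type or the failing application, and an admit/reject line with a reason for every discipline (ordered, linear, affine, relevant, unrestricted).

counts: e=1; d (λ-bound)=1; n (λ-bound)=1
uses in reading order: e, n, d
typing: ill-typed: an application expects Str -> Str but receives Int -> Int
ordered: ✗, not simply typable
linear: ✗, fails simple typing
affine: ✗, a type mismatch blocks all five
relevant: ✗, the type mismatch rejects it
unrestricted: ✗, not simply typable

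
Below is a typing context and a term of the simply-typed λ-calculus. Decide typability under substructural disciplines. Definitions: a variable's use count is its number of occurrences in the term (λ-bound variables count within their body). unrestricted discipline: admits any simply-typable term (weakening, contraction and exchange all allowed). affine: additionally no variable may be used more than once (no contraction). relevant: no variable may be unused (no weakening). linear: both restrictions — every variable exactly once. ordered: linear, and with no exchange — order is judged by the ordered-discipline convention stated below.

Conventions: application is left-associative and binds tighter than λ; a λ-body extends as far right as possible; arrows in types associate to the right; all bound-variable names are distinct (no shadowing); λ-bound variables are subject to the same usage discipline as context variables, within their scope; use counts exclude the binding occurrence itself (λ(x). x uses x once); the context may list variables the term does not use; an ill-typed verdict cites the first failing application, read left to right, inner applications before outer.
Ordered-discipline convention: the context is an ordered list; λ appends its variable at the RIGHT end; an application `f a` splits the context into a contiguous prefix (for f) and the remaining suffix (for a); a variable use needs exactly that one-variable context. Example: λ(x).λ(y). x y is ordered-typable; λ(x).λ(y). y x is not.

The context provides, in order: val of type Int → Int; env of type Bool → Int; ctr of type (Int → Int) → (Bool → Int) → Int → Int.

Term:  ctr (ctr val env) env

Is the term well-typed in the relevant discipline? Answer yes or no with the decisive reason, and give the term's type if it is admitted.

yes — every one of val, env, ctr appears; term : Int → Int
use counts: val: 1, env: 2, ctr: 2
left-to-right use order: ctr, ctr, val, env, env
typing: the term checks, with type Int → Int
all disciplines: ordered ✗ | linear ✗ | affine ✗ | relevant ✓ | unrestricted ✓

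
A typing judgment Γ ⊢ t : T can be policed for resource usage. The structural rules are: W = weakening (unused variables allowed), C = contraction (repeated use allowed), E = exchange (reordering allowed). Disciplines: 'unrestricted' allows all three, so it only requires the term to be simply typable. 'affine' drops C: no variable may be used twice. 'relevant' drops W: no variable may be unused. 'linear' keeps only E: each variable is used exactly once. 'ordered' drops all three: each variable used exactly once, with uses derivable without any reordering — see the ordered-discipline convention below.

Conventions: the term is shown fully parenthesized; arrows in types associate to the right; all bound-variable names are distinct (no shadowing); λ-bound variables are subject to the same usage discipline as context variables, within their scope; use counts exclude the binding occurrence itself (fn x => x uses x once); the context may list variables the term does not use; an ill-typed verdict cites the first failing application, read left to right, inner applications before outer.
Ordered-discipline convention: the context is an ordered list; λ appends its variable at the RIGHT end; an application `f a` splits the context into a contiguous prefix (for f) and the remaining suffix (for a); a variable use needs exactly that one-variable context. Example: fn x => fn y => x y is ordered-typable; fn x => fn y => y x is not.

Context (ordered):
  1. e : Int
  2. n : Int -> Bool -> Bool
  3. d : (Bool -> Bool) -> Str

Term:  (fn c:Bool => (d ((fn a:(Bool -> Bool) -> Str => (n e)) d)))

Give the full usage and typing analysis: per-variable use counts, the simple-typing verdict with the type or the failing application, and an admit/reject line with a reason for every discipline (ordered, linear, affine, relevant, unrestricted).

variable uses: e: 1×, n: 1×, d: 2×, c (bound): 0×, a (bound): 0×
uses in reading order: d, n, e, d
typing: ✓ — Bool -> Str
ordered ✗ (d ×2 used more than once (contraction); unused: c, a — weakening required)
linear ✗ (d ×2 used more than once (contraction); unused: c, a — weakening required)
affine ✗ (d ×2 used more than once (contraction))
relevant ✗ (unused: c, a — weakening required)
unrestricted ✓ (well-typed at Bool -> Str; no restrictions here)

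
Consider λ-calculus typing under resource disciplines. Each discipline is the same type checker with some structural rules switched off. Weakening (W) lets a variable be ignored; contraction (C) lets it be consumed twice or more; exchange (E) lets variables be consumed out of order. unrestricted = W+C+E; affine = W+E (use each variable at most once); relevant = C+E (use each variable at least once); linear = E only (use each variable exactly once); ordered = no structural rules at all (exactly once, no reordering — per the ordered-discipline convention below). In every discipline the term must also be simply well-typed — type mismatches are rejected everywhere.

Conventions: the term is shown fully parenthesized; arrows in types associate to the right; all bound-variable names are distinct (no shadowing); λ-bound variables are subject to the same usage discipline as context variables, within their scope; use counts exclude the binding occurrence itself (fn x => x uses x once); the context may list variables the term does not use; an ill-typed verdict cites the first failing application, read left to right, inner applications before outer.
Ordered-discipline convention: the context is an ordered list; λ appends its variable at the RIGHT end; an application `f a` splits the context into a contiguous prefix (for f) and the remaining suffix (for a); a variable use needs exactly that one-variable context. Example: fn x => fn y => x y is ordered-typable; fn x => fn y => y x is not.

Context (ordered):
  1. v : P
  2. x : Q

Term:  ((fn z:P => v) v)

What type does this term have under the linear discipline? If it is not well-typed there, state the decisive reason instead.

not well-typed under linear — v ×2 used more than once (contraction); needs weakening: x, z unused
use counts: v ×2; x ×0; z (λ-bound) ×0
order of uses: v, v
typing: ✓ — P
per-discipline verdicts: ordered ✗, linear ✗, affine ✗, relevant ✗, unrestricted ✓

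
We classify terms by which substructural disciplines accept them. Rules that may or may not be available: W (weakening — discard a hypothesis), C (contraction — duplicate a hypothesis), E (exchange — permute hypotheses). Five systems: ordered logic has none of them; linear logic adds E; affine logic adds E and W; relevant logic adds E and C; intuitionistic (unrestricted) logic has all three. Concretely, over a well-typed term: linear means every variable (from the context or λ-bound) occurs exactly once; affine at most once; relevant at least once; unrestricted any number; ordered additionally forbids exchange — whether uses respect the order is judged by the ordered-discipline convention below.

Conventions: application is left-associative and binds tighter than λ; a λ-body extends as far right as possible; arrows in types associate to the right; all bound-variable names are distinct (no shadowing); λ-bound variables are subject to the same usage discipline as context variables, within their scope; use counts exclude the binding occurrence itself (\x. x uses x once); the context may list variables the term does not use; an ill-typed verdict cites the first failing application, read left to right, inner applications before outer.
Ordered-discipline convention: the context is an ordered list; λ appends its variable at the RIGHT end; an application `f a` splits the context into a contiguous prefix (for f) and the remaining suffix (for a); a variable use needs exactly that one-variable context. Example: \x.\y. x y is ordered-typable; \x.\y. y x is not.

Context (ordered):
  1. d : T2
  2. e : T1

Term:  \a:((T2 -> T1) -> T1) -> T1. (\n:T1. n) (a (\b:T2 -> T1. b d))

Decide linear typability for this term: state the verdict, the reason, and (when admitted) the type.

no — e never used (weakening)
counts: d: 1; e: 0; a [bound]: 1; n [bound]: 1; b [bound]: 1
uses in reading order: n, a, b, d
typing: the term checks, with type (((T2 -> T1) -> T1) -> T1) -> T1
per-discipline verdicts: ordered ✗; linear ✗; affine ✓; relevant ✗; unrestricted ✓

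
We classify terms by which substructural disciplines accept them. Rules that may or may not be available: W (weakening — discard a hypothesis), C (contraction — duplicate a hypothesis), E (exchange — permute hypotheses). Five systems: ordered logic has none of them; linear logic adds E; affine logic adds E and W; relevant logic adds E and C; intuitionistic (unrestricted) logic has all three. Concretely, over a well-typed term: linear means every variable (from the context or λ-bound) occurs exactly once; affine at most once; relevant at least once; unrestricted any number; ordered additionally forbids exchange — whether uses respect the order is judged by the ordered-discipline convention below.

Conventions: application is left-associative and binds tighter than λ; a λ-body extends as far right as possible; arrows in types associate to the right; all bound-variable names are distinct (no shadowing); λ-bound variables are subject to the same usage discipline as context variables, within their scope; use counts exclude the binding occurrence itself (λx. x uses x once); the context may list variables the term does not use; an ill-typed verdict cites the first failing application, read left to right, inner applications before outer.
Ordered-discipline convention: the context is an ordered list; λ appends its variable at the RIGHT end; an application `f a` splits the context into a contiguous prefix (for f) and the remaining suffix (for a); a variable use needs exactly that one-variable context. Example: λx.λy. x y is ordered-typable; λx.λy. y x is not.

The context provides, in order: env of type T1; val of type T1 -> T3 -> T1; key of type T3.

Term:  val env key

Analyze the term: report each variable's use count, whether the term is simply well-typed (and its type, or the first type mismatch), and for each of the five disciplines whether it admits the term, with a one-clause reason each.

counts: env=1, val=1, key=1
order of uses: val, env, key
typing: ✓ — T1
ordered ✗ (no ordered split (uses run val, env, key))
linear ✓ (exactly-once usage across env, val, key)
affine ✓ (no duplicate uses among env, val, key)
relevant ✓ (every one of env, val, key appears)
unrestricted ✓ (typability at T1 is all that's needed)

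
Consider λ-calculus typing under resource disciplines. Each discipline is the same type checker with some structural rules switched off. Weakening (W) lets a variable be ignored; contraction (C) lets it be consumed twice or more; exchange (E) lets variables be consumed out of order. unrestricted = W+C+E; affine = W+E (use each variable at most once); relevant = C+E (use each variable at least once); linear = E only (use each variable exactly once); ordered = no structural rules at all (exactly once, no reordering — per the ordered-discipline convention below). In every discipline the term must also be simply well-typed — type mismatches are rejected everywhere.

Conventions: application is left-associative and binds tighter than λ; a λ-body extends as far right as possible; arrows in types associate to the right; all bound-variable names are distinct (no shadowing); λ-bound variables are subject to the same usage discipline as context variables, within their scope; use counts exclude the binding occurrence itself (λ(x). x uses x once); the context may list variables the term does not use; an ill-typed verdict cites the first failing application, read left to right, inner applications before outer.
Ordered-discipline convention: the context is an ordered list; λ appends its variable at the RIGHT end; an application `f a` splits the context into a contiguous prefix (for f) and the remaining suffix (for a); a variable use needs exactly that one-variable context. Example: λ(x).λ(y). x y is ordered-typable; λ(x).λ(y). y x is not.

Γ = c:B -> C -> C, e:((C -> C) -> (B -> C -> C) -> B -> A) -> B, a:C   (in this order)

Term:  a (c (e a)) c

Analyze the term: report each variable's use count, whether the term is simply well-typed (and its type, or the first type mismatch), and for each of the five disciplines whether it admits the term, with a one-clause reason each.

counts: c: 2; e: 1; a: 2
uses in reading order: a, c, e, a, c
typing: ill-typed: a function awaiting (C -> C) -> (B -> C -> C) -> B -> A gets C
ordered: ✗ — not simply typable
linear: ✗ — fails simple typing
affine: ✗ — a type mismatch blocks all five
relevant: ✗ — the type mismatch rejects it
unrestricted: ✗ — not simply typable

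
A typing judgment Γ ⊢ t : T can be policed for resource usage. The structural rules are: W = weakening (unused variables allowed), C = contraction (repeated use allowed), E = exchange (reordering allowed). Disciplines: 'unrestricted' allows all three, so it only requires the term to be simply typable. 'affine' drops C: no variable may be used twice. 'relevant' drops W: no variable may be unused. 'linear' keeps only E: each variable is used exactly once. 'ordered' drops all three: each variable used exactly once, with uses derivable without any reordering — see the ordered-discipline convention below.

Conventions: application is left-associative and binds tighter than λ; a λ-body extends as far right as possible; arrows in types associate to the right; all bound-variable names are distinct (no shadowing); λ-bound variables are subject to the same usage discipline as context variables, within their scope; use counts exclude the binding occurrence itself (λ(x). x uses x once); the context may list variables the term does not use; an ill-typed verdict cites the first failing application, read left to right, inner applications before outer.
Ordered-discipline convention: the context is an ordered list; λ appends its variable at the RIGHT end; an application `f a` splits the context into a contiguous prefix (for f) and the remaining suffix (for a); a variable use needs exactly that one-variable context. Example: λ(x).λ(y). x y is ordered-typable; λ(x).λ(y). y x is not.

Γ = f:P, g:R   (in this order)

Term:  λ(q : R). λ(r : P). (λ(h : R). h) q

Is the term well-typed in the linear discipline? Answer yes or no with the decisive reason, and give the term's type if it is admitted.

no — needs weakening: f, g, r unused
usage: f ×0, g ×0, q [bound] ×1, r [bound] ×0, h [bound] ×1
order of uses: h, q
typing: well-typed at R -> P -> R
summary: ordered ✗; linear ✗; affine ✓; relevant ✗; unrestricted ✓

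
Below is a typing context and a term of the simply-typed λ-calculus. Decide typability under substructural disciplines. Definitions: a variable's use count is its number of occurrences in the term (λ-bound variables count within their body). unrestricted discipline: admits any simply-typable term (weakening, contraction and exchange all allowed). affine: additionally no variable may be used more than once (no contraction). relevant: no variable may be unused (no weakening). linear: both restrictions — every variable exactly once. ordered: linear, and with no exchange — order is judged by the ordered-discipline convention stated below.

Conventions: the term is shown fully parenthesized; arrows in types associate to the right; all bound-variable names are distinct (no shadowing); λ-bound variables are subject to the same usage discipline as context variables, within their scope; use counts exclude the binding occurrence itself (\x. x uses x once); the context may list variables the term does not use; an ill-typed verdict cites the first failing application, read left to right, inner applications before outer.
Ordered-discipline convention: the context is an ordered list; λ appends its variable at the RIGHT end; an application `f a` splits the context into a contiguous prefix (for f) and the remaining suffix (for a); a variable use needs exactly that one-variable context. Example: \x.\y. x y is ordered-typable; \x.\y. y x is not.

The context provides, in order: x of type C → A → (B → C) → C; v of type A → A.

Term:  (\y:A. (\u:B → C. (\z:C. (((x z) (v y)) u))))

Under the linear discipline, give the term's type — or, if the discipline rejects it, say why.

term : A → (B → C) → C → C
variable uses: x ×1, v ×1, y (bound) ×1, u (bound) ×1, z (bound) ×1
order of uses: x, z, v, y, u
typing: well-typed — term : A → (B → C) → C → C
across the five disciplines: ordered ✗ | linear ✓ | affine ✓ | relevant ✓ | unrestricted ✓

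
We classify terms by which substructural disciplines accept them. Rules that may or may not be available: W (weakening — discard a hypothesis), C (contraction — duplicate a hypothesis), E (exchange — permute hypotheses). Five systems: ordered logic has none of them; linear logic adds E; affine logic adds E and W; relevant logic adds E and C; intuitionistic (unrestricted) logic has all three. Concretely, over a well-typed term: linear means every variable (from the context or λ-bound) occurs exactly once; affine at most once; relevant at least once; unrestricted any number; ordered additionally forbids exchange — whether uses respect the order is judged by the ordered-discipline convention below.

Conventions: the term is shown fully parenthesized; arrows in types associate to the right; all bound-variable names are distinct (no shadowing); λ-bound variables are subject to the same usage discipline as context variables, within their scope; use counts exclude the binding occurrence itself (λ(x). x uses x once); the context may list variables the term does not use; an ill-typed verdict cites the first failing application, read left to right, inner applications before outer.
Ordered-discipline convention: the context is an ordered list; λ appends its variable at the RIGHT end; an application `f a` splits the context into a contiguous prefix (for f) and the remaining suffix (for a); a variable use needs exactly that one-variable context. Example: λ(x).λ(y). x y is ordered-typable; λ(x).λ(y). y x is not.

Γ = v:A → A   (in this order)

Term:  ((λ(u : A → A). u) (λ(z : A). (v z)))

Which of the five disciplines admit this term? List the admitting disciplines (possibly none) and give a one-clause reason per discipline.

admitted in: ordered, linear, affine, relevant, unrestricted
usage: v: 1, u (λ-bound): 1, z (λ-bound): 1
order of uses: u, v, z
typing: well-typed — term : A → A
ordered: ✓ — single-use (v, u, z), ordered derivation ok
linear: ✓ — v, u, z: one use apiece
affine: ✓ — at most one use each (v, u, z)
relevant: ✓ — v, u, z: all used, weakening unneeded
unrestricted: ✓ — simply typable at A → A; W, C, E all held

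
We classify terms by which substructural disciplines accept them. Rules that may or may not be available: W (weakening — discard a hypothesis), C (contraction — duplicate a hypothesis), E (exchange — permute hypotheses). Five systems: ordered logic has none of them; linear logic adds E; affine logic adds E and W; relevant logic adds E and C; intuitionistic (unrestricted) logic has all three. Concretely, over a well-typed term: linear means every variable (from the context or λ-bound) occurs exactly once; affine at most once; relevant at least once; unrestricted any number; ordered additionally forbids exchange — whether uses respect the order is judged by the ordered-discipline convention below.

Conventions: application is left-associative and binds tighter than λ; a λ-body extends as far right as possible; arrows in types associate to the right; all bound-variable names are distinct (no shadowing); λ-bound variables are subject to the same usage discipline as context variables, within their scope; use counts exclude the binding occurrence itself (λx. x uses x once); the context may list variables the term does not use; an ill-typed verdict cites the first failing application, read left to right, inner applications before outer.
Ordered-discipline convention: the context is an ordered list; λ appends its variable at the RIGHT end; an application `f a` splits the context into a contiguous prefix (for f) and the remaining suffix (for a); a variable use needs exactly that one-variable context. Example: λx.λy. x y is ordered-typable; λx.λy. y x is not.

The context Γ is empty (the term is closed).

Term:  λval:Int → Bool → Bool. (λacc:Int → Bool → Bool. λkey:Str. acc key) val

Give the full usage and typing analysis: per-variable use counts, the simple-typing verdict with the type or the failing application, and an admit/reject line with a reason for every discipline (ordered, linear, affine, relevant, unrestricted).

usage: val [bound]: 1×, acc [bound]: 1×, key [bound]: 1×
order of uses: acc, key, val
typing: ill-typed: an application expects Int but receives Str
ordered: ✗ — not simply typable
linear: ✗ — fails simple typing
affine: ✗ — a type mismatch blocks all five
relevant: ✗ — the type mismatch rejects it
unrestricted: ✗ — not simply typable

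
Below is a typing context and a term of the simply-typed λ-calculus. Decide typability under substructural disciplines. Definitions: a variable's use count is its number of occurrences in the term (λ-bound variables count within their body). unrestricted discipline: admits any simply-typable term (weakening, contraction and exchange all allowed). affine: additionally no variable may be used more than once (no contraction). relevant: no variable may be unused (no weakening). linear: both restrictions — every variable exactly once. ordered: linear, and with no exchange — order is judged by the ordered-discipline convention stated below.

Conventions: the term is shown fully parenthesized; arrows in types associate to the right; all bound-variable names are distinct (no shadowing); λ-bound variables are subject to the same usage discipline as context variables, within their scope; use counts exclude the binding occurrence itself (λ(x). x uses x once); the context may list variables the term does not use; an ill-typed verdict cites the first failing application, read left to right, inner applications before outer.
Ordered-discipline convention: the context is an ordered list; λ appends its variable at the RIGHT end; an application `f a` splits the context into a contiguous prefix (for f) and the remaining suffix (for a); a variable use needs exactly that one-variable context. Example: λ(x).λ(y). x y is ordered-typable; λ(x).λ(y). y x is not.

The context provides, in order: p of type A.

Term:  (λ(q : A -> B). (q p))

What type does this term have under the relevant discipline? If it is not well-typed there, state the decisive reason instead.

term : (A -> B) -> B
use counts: p ×1, q (bound) ×1
left-to-right use order: q, p
typing: well-typed — term : (A -> B) -> B
all disciplines: ordered ✗, linear ✓, affine ✓, relevant ✓, unrestricted ✓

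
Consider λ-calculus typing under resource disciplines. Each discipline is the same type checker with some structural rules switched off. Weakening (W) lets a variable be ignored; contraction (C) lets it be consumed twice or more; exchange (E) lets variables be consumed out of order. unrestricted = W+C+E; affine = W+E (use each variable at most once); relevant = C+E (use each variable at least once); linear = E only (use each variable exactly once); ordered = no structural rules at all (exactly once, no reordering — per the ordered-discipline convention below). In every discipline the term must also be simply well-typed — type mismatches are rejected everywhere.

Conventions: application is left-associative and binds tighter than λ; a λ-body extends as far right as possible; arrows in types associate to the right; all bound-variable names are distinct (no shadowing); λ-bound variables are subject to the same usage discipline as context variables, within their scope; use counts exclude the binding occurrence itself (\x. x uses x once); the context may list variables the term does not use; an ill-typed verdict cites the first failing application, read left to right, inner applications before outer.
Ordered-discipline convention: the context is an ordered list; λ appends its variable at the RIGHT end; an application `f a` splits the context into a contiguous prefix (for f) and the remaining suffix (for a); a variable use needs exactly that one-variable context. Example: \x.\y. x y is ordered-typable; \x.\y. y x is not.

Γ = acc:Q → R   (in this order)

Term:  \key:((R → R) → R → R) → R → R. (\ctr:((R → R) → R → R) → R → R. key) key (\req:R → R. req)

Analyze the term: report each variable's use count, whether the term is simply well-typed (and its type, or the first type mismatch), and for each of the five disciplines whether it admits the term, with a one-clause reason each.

variable uses: acc: 0×, key (bound): 2×, ctr (bound): 0×, req (bound): 1×
order of uses: key, key, req
typing: well-typed — term : (((R → R) → R → R) → R → R) → R → R
ordered: ✗ — uses contraction: key ×2; acc, ctr left unused
linear: ✗ — uses contraction: key ×2; acc, ctr left unused
affine: ✗ — uses contraction: key ×2
relevant: ✗ — acc, ctr left unused
unrestricted: ✓ — well-typed at (((R → R) → R → R) → R → R) → R → R; no restrictions here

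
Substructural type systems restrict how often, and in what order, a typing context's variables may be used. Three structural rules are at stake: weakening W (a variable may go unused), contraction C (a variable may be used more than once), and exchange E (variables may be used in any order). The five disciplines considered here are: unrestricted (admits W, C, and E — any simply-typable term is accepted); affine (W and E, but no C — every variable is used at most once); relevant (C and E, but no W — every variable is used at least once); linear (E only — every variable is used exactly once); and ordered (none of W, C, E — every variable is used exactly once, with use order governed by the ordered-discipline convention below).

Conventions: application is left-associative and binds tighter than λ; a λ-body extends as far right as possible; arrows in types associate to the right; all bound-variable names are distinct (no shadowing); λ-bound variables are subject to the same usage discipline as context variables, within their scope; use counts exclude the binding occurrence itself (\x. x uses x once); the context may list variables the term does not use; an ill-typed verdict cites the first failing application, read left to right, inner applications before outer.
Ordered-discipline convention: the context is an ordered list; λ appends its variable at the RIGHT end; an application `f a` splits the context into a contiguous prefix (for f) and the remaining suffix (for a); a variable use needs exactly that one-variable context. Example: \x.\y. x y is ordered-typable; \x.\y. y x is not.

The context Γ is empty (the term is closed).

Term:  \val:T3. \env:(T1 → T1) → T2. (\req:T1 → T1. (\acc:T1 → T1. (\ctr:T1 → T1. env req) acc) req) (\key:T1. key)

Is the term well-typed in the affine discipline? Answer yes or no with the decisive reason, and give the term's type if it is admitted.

no — repeated use of req ×2
use counts: val [bound]: 0; env [bound]: 1; req [bound]: 2; acc [bound]: 1; ctr [bound]: 0; key [bound]: 1
uses in reading order: env, req, acc, req, key
typing: ✓ — T3 → ((T1 → T1) → T2) → T2
summary: ordered ✗ | linear ✗ | affine ✗ | relevant ✗ | unrestricted ✓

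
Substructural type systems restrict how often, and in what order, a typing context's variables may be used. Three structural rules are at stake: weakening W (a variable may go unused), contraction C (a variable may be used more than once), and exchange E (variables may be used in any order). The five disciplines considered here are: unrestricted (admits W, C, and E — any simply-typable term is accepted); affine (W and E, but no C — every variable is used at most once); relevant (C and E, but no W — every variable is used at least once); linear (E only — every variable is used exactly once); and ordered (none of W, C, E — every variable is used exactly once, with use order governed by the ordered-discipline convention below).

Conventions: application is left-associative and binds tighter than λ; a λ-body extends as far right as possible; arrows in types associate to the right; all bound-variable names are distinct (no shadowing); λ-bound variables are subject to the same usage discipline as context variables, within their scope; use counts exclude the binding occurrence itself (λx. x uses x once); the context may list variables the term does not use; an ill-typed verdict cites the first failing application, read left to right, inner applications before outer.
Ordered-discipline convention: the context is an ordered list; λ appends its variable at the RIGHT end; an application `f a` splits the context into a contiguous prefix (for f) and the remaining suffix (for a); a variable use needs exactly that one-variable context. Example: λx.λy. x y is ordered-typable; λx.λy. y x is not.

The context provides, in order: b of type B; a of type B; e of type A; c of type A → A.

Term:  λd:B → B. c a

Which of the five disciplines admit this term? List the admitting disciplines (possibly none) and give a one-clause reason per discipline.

admitted by: none
use counts: b ×0, a ×1, e ×0, c ×1, d [bound] ×0
order of uses: c, a
typing: ill-typed: an application expects A but receives B
ordered: ✗, fails simple typing
linear: ✗, a type mismatch blocks all five
affine: ✗, the type mismatch rejects it
relevant: ✗, not simply typable
unrestricted: ✗, fails simple typing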